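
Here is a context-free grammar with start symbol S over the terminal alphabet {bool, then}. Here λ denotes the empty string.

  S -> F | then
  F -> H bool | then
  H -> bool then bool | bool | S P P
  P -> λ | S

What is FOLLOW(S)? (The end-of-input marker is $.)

FIRST(S) = {bool, then}  (via F)
FIRST(H) = {bool, then}  (via S P P)
FIRST(P) = {λ, bool, then}  (via S)
FIRST(F) = {bool, then}  (via H bool)
FOLLOW(S) includes $ since S is the start symbol.
FOLLOW(H): in F->H bool, H is followed by bool with FIRST {bool}. Thus FOLLOW(H) = {bool}.
FOLLOW(P): in H->S P P (occurrence 1), P is followed by P with FIRST {λ, bool, then}; in H->S P P (occurrence 1), the suffix after P is nullable, so FOLLOW(P) ⊇ FOLLOW(H) = {bool}; in H->S P P (occurrence 2), the suffix after P is empty, so FOLLOW(P) ⊇ FOLLOW(H) = {bool}. Thus FOLLOW(P) = {bool, then}.
FOLLOW(S): in H->S P P, S is followed by P P with FIRST {λ, bool, then}; in H->S P P, the suffix after S is nullable, so FOLLOW(S) ⊇ FOLLOW(H) = {bool}; in P->S, the suffix after S is empty, so FOLLOW(S) ⊇ FOLLOW(P) = {bool, then}. Thus FOLLOW(S) = {$, bool, then}.
FOLLOW(F): in S->F, the suffix after F is empty, so FOLLOW(F) ⊇ FOLLOW(S) = {$, bool, then}. Thus FOLLOW(F) = {$, bool, then}.

{$, bool, then}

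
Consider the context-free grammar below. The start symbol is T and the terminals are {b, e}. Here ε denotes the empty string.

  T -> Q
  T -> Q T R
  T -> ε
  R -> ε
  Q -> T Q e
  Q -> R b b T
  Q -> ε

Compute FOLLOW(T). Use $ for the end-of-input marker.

FIRST(R) = {ε}
FIRST(T) = {ε, b, e}  (via Q, Q T R)
FIRST(Q) = {ε, b, e}  (via T Q e, R b b T)
FOLLOW(T) includes $ since T is the start symbol.
FOLLOW(T): in T->Q T R, T is followed by R with FIRST {ε}; in T->Q T R, the suffix after T is nullable (adds nothing new); in Q->T Q e, T is followed by Q e with FIRST {b, e}; in Q->R b b T, the suffix after T is empty, so FOLLOW(T) ⊇ FOLLOW(Q) = {$, b, e}. Thus FOLLOW(T) = {$, b, e}.
FOLLOW(R): in T->Q T R, the suffix after R is empty, so FOLLOW(R) ⊇ FOLLOW(T) = {$, b, e}; in Q->R b b T, R is followed by b b T with FIRST {b}. Thus FOLLOW(R) = {$, b, e}.
FOLLOW(Q): in T->Q, the suffix after Q is empty, so FOLLOW(Q) ⊇ FOLLOW(T) = {$, b, e}; in T->Q T R, Q is followed by T R with FIRST {ε, b, e}; in T->Q T R, the suffix after Q is nullable, so FOLLOW(Q) ⊇ FOLLOW(T) = {$, b, e}; in Q->T Q e, Q is followed by e with FIRST {e}. Thus FOLLOW(Q) = {$, b, e}.

{$, b, e}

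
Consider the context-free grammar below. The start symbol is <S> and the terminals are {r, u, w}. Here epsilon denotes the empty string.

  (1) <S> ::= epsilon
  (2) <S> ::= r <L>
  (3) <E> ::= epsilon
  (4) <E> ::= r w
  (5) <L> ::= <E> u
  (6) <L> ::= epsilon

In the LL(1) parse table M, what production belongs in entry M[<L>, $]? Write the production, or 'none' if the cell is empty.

FIRST(<S>): from <S>::=epsilon we get {epsilon}; from <S>::=r <L> we get {r}. So FIRST(<S>) = {epsilon, r}.
FIRST(<E>): from <E>::=epsilon we get {epsilon}; from <E>::=r w we get {r}. So FIRST(<E>) = {epsilon, r}.
FIRST(<L>): from <L>::=<E> u we get {r, u}; from <L>::=epsilon we get {epsilon}. So FIRST(<L>) = {epsilon, r, u}.
FOLLOW(<S>) includes $ since <S> is the start symbol.
FOLLOW(<S>): <S> appears on no right-hand side. Thus FOLLOW(<S>) = {$}.
FOLLOW(<L>): in <S>::=r <L>, the suffix after <L> is empty, so FOLLOW(<L>) ⊇ FOLLOW(<S>) = {$}. Thus FOLLOW(<L>) = {$}.
For <L> ::= <E> u: FIRST(<E> u) = {r, u}, so it goes in M[<L>, t] for t ∈ {r, u}.
For <L> ::= epsilon: FIRST(epsilon) = {epsilon}, so it goes in M[<L>, t] for t ∈ {}; since epsilon ∈ FIRST, also for every t ∈ FOLLOW(<L>) = {$}.

<L> ::= epsilon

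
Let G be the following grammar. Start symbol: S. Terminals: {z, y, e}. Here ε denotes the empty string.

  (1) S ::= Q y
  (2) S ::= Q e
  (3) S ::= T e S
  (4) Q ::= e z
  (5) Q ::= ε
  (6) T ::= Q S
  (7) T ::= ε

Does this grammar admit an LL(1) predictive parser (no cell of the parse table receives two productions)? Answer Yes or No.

FIRST(S) = {e, y}
FIRST(Q) = {ε, e}
FIRST(T) = {ε, e, y}
FOLLOW(S) = {$, e}
FOLLOW(Q) = {e, y}
FOLLOW(T) = {e}
Cell M[Q, e] receives both Q ::= e z and Q ::= ε — the grammar is not LL(1).

No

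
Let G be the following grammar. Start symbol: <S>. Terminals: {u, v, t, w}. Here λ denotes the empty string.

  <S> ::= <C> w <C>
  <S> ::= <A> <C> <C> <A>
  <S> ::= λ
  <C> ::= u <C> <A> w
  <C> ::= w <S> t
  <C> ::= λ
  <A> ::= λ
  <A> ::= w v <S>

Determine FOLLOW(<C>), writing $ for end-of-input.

{$, t, u, w}

FIRST(<C>) = {λ, u, w}
FIRST(<A>) = {λ, w}
FIRST(<S>) = {λ, u, w}  (via <C> w <C>, <A> <C> <C> <A>)
FOLLOW(<S>) includes $ since <S> is the start symbol.
FOLLOW(<S>): in <C>::=w <S> t, <S> is followed by t with FIRST {t}; in <A>::=w v <S>, the suffix after <S> is empty, so FOLLOW(<S>) ⊇ FOLLOW(<A>) = {$, t, u, w}. Thus FOLLOW(<S>) = {$, t, u, w}.
FOLLOW(<C>): in <S>::=<C> w <C> (occurrence 1), <C> is followed by w <C> with FIRST {w}; in <S>::=<C> w <C> (occurrence 2), the suffix after <C> is empty, so FOLLOW(<C>) ⊇ FOLLOW(<S>) = {$, t, u, w}; in <S>::=<A> <C> <C> <A> (occurrence 1), <C> is followed by <C> <A> with FIRST {λ, u, w}; in <S>::=<A> <C> <C> <A> (occurrence 1), the suffix after <C> is nullable, so FOLLOW(<C>) ⊇ FOLLOW(<S>) = {$, t, u, w}; in <S>::=<A> <C> <C> <A> (occurrence 2), <C> is followed by <A> with FIRST {λ, w}; in <S>::=<A> <C> <C> <A> (occurrence 2), the suffix after <C> is nullable, so FOLLOW(<C>) ⊇ FOLLOW(<S>) = {$, t, u, w}; in <C>::=u <C> <A> w, <C> is followed by <A> w with FIRST {w}. Thus FOLLOW(<C>) = {$, t, u, w}.
FOLLOW(<A>): in <S>::=<A> <C> <C> <A> (occurrence 1), <A> is followed by <C> <C> <A> with FIRST {λ, u, w}; in <S>::=<A> <C> <C> <A> (occurrence 1), the suffix after <A> is nullable, so FOLLOW(<A>) ⊇ FOLLOW(<S>) = {$, t, u, w}; in <S>::=<A> <C> <C> <A> (occurrence 2), the suffix after <A> is empty, so FOLLOW(<A>) ⊇ FOLLOW(<S>) = {$, t, u, w}; in <C>::=u <C> <A> w, <A> is followed by w with FIRST {w}. Thus FOLLOW(<A>) = {$, t, u, w}.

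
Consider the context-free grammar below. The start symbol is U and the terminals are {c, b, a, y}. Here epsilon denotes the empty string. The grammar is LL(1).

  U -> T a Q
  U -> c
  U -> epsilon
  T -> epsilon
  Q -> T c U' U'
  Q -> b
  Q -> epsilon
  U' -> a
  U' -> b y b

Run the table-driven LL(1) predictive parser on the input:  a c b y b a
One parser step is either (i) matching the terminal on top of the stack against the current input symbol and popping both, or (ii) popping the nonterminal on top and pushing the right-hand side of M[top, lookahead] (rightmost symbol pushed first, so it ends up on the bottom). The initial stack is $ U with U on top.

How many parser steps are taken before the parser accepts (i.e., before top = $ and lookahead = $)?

12

step 1: stack=$ U  input=a c b y b a $  — expand U -> T a Q
step 2: stack=$ Q a T  input=a c b y b a $  — expand T -> epsilon
step 3: stack=$ Q a  input=a c b y b a $  — match a
step 4: stack=$ Q  input=c b y b a $  — expand Q -> T c U' U'
step 5: stack=$ U' U' c T  input=c b y b a $  — expand T -> epsilon
step 6: stack=$ U' U' c  input=c b y b a $  — match c
step 7: stack=$ U' U'  input=b y b a $  — expand U' -> b y b
step 8: stack=$ U' b y b  input=b y b a $  — match b
step 9: stack=$ U' b y  input=y b a $  — match y
step 10: stack=$ U' b  input=b a $  — match b
step 11: stack=$ U'  input=a $  — expand U' -> a
step 12: stack=$ a  input=a $  — match a
Accept reached after 12 steps.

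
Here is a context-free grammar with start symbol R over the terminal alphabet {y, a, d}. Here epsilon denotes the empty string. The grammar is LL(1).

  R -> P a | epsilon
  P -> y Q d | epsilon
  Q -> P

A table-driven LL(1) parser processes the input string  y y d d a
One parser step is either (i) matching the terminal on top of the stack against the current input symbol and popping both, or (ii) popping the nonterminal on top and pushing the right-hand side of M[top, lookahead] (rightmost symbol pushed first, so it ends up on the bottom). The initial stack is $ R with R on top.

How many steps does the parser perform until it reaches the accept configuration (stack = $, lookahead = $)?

step 1: stack=$ R  input=y y d d a $  — expand R -> P a
step 2: stack=$ a P  input=y y d d a $  — expand P -> y Q d
step 3: stack=$ a d Q y  input=y y d d a $  — match y
step 4: stack=$ a d Q  input=y d d a $  — expand Q -> P
step 5: stack=$ a d P  input=y d d a $  — expand P -> y Q d
step 6: stack=$ a d d Q y  input=y d d a $  — match y
step 7: stack=$ a d d Q  input=d d a $  — expand Q -> P
step 8: stack=$ a d d P  input=d d a $  — expand P -> epsilon
step 9: stack=$ a d d  input=d d a $  — match d
step 10: stack=$ a d  input=d a $  — match d
step 11: stack=$ a  input=a $  — match a
Accept reached after 11 steps.

11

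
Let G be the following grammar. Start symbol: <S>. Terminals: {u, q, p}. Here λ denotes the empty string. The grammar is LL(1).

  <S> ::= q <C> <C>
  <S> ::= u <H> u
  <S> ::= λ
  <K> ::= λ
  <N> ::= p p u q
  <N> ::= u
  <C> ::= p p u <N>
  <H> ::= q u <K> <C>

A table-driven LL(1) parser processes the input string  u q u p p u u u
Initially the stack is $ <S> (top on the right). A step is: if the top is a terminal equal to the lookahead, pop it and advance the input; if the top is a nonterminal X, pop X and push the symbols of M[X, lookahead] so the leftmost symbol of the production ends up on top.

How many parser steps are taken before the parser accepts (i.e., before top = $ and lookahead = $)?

13

step 1: stack=$ <S>  input=u q u p p u u u $  — expand <S> ::= u <H> u
step 2: stack=$ u <H> u  input=u q u p p u u u $  — match u
step 3: stack=$ u <H>  input=q u p p u u u $  — expand <H> ::= q u <K> <C>
step 4: stack=$ u <C> <K> u q  input=q u p p u u u $  — match q
step 5: stack=$ u <C> <K> u  input=u p p u u u $  — match u
step 6: stack=$ u <C> <K>  input=p p u u u $  — expand <K> ::= λ
step 7: stack=$ u <C>  input=p p u u u $  — expand <C> ::= p p u <N>
step 8: stack=$ u <N> u p p  input=p p u u u $  — match p
step 9: stack=$ u <N> u p  input=p u u u $  — match p
step 10: stack=$ u <N> u  input=u u u $  — match u
step 11: stack=$ u <N>  input=u u $  — expand <N> ::= u
step 12: stack=$ u u  input=u u $  — match u
step 13: stack=$ u  input=u $  — match u
Accept reached after 13 steps.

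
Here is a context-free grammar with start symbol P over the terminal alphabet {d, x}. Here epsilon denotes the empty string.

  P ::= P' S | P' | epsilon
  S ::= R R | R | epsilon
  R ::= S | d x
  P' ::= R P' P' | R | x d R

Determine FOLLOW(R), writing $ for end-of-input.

{$, d, x}

FIRST(P) = {epsilon, d, x}  (via P' S, P')
FIRST(S) = {epsilon, d}  (via R R, R)
FIRST(R) = {epsilon, d}  (via S)
FIRST(P') = {epsilon, d, x}  (via R P' P', R)
FOLLOW(P) includes $ since P is the start symbol.
FOLLOW(P): P appears on no right-hand side. Thus FOLLOW(P) = {$}.
FOLLOW(P'): in P::=P' S, P' is followed by S with FIRST {epsilon, d}; in P::=P' S, the suffix after P' is nullable, so FOLLOW(P') ⊇ FOLLOW(P) = {$}; in P::=P', the suffix after P' is empty, so FOLLOW(P') ⊇ FOLLOW(P) = {$}; in P'::=R P' P' (occurrence 1), P' is followed by P' with FIRST {epsilon, d, x}; in P'::=R P' P' (occurrence 1), the suffix after P' is nullable (adds nothing new); in P'::=R P' P' (occurrence 2), the suffix after P' is empty (adds nothing new). Thus FOLLOW(P') = {$, d, x}.
FOLLOW(S): in P::=P' S, the suffix after S is empty, so FOLLOW(S) ⊇ FOLLOW(P) = {$}; in R::=S, the suffix after S is empty, so FOLLOW(S) ⊇ FOLLOW(R) = {$, d, x}. Thus FOLLOW(S) = {$, d, x}.
FOLLOW(R): in S::=R R (occurrence 1), R is followed by R with FIRST {epsilon, d}; in S::=R R (occurrence 1), the suffix after R is nullable, so FOLLOW(R) ⊇ FOLLOW(S) = {$, d, x}; in S::=R R (occurrence 2), the suffix after R is empty, so FOLLOW(R) ⊇ FOLLOW(S) = {$, d, x}; in S::=R, the suffix after R is empty, so FOLLOW(R) ⊇ FOLLOW(S) = {$, d, x}; in P'::=R P' P', R is followed by P' P' with FIRST {epsilon, d, x}; in P'::=R P' P', the suffix after R is nullable, so FOLLOW(R) ⊇ FOLLOW(P') = {$, d, x}; in P'::=R, the suffix after R is empty, so FOLLOW(R) ⊇ FOLLOW(P') = {$, d, x}; in P'::=x d R, the suffix after R is empty, so FOLLOW(R) ⊇ FOLLOW(P') = {$, d, x}. Thus FOLLOW(R) = {$, d, x}.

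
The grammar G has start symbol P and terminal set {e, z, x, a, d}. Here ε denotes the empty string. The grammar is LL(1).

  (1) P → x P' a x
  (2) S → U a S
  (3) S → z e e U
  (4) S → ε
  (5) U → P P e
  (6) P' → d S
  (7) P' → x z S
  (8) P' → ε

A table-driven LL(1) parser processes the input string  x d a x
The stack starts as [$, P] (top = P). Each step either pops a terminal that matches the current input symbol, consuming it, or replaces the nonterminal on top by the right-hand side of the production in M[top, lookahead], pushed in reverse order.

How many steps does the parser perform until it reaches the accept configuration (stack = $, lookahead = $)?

7

step 1: stack=$ P  input=x d a x $  — expand P → x P' a x
step 2: stack=$ x a P' x  input=x d a x $  — match x
step 3: stack=$ x a P'  input=d a x $  — expand P' → d S
step 4: stack=$ x a S d  input=d a x $  — match d
step 5: stack=$ x a S  input=a x $  — expand S → ε
step 6: stack=$ x a  input=a x $  — match a
step 7: stack=$ x  input=x $  — match x
Accept reached after 7 steps.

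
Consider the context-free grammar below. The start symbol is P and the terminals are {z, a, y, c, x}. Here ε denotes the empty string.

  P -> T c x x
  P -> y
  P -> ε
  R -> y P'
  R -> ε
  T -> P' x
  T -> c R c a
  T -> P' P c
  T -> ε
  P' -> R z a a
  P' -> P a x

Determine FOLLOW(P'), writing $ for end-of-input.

{a, c, x, y, z}

FIRST(R) = {ε, y}
FIRST(P) = {ε, a, c, y, z}  (via T c x x)
FIRST(P') = {a, c, y, z}  (via R z a a, P a x)
FIRST(T) = {ε, a, c, y, z}  (via P' x, P' P c)
FOLLOW(P) includes $ since P is the start symbol.
FOLLOW(P): in T->P' P c, P is followed by c with FIRST {c}; in P'->P a x, P is followed by a x with FIRST {a}. Thus FOLLOW(P) = {$, a, c}.
FOLLOW(R): in T->c R c a, R is followed by c a with FIRST {c}; in P'->R z a a, R is followed by z a a with FIRST {z}. Thus FOLLOW(R) = {c, z}.
FOLLOW(T): in P->T c x x, T is followed by c x x with FIRST {c}. Thus FOLLOW(T) = {c}.
FOLLOW(P'): in R->y P', the suffix after P' is empty, so FOLLOW(P') ⊇ FOLLOW(R) = {c, z}; in T->P' x, P' is followed by x with FIRST {x}; in T->P' P c, P' is followed by P c with FIRST {a, c, y, z}. Thus FOLLOW(P') = {a, c, x, y, z}.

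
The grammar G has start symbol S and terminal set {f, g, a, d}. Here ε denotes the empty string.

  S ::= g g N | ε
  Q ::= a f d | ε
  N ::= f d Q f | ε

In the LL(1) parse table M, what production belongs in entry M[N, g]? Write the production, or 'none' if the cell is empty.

none

FIRST(S): from S::=g g N we get {g}; from S::=ε we get {ε}. So FIRST(S) = {ε, g}.
FIRST(Q): from Q::=a f d we get {a}; from Q::=ε we get {ε}. So FIRST(Q) = {ε, a}.
FIRST(N): from N::=f d Q f we get {f}; from N::=ε we get {ε}. So FIRST(N) = {ε, f}.
FOLLOW(S) includes $ since S is the start symbol.
FOLLOW(S): S appears on no right-hand side. Thus FOLLOW(S) = {$}.
FOLLOW(N): in S::=g g N, the suffix after N is empty, so FOLLOW(N) ⊇ FOLLOW(S) = {$}. Thus FOLLOW(N) = {$}.
For N ::= f d Q f: FIRST(f d Q f) = {f}, so it goes in M[N, t] for t ∈ {f}.
For N ::= ε: FIRST(ε) = {ε}, so it goes in M[N, t] for t ∈ {}; since ε ∈ FIRST, also for every t ∈ FOLLOW(N) = {$}.
None of these place a production in M[N, g].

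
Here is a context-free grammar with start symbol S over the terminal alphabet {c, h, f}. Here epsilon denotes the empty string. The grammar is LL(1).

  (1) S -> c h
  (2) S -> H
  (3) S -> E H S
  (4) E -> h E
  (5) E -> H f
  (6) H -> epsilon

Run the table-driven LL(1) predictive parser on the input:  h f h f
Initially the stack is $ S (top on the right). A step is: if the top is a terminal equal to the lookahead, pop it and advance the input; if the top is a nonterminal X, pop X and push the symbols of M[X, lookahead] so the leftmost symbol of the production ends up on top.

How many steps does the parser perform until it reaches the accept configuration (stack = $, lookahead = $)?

      Stack      Input      Action
   1  $ S        h f h f $  expand S -> E H S
   2  $ S H E    h f h f $  expand E -> h E
   3  $ S H E h  h f h f $  match h
   4  $ S H E    f h f $    expand E -> H f
   5  $ S H f H  f h f $    expand H -> epsilon
   6  $ S H f    f h f $    match f
   7  $ S H      h f $      expand H -> epsilon
   8  $ S        h f $      expand S -> E H S
   9  $ S H E    h f $      expand E -> h E
  10  $ S H E h  h f $      match h
  11  $ S H E    f $        expand E -> H f
  12  $ S H f H  f $        expand H -> epsilon
  13  $ S H f    f $        match f
  14  $ S H      $          expand H -> epsilon
  15  $ S        $          expand S -> H
  16  $ H        $          expand H -> epsilon
Accept reached after 16 steps.

16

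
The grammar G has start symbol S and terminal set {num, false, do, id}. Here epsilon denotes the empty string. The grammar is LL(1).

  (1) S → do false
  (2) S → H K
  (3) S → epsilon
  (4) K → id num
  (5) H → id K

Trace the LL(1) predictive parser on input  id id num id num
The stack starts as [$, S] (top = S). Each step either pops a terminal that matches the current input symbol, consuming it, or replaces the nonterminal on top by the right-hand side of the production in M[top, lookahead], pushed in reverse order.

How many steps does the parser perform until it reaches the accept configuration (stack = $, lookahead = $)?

     Stack       Input               Action
  1  $ S         id id num id num $  expand S → H K
  2  $ K H       id id num id num $  expand H → id K
  3  $ K K id    id id num id num $  match id
  4  $ K K       id num id num $     expand K → id num
  5  $ K num id  id num id num $     match id
  6  $ K num     num id num $        match num
  7  $ K         id num $            expand K → id num
  8  $ num id    id num $            match id
  9  $ num       num $               match num
Accept reached after 9 steps.

9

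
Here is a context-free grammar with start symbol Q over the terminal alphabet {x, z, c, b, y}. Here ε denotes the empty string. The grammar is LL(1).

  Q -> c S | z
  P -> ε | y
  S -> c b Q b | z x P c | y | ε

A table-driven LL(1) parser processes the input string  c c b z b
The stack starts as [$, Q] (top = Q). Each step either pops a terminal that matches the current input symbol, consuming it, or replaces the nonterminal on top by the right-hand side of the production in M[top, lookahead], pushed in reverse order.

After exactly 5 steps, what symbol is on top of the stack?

step 1: stack=$ Q  input=c c b z b $  — expand Q -> c S
step 2: stack=$ S c  input=c c b z b $  — match c
step 3: stack=$ S  input=c b z b $  — expand S -> c b Q b
step 4: stack=$ b Q b c  input=c b z b $  — match c
step 5: stack=$ b Q b  input=b z b $  — match b
Stack after step 5: $ b Q (top = Q).

Q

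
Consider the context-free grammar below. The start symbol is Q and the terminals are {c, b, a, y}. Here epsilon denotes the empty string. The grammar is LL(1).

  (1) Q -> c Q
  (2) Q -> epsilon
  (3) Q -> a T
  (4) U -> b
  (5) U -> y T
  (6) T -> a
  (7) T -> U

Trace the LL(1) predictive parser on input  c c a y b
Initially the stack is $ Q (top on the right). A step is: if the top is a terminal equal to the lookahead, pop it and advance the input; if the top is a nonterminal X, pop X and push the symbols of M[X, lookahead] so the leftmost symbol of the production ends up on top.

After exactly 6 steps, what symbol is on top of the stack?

T

step 1: stack=$ Q  input=c c a y b $  — expand Q -> c Q
step 2: stack=$ Q c  input=c c a y b $  — match c
step 3: stack=$ Q  input=c a y b $  — expand Q -> c Q
step 4: stack=$ Q c  input=c a y b $  — match c
step 5: stack=$ Q  input=a y b $  — expand Q -> a T
step 6: stack=$ T a  input=a y b $  — match a
Stack after step 6: $ T (top = T).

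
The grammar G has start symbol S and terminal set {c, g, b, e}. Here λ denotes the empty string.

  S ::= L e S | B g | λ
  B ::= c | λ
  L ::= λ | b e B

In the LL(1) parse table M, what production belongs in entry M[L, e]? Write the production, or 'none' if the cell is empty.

FIRST(B) = {λ, c}
FIRST(L) = {λ, b}
FIRST(S) = {λ, b, c, e, g}  (via L e S, B g)
FOLLOW(S) includes $ since S is the start symbol.
FOLLOW(L): in S::=L e S, L is followed by e S with FIRST {e}. Thus FOLLOW(L) = {e}.
For L ::= λ: FIRST(λ) = {λ}, so it goes in M[L, t] for t ∈ {}; since λ ∈ FIRST, also for every t ∈ FOLLOW(L) = {e}.
For L ::= b e B: FIRST(b e B) = {b}, so it goes in M[L, t] for t ∈ {b}.

L ::= λ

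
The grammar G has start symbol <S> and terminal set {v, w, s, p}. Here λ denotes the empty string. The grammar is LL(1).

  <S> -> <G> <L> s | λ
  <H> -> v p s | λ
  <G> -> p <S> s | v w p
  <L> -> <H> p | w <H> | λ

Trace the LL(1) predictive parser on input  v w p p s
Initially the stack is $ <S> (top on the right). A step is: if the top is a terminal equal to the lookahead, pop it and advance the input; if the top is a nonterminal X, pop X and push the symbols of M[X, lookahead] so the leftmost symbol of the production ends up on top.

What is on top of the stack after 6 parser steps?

<H>

     Stack          Input        Action
  1  $ <S>          v w p p s $  expand <S> -> <G> <L> s
  2  $ s <L> <G>    v w p p s $  expand <G> -> v w p
  3  $ s <L> p w v  v w p p s $  match v
  4  $ s <L> p w    w p p s $    match w
  5  $ s <L> p      p p s $      match p
  6  $ s <L>        p s $        expand <L> -> <H> p
Stack after step 6: $ s p <H> (top = <H>).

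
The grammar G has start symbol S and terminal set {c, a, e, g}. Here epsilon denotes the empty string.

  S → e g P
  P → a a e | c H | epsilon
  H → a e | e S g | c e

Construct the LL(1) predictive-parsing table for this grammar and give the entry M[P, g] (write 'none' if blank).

FIRST(S): from S→e g P we get {e}. So FIRST(S) = {e}.
FIRST(P): from P→a a e we get {a}; from P→c H we get {c}; from P→epsilon we get {epsilon}. So FIRST(P) = {epsilon, a, c}.
FIRST(H): from H→a e we get {a}; from H→e S g we get {e}; from H→c e we get {c}. So FIRST(H) = {a, c, e}.
FOLLOW(S) includes $ since S is the start symbol.
FOLLOW(S): in H→e S g, S is followed by g with FIRST {g}. Thus FOLLOW(S) = {$, g}.
FOLLOW(P): in S→e g P, the suffix after P is empty, so FOLLOW(P) ⊇ FOLLOW(S) = {$, g}. Thus FOLLOW(P) = {$, g}.
For P → a a e: FIRST(a a e) = {a}, so it goes in M[P, t] for t ∈ {a}.
For P → c H: FIRST(c H) = {c}, so it goes in M[P, t] for t ∈ {c}.
For P → epsilon: FIRST(epsilon) = {epsilon}, so it goes in M[P, t] for t ∈ {}; since epsilon ∈ FIRST, also for every t ∈ FOLLOW(P) = {$, g}.

P → epsilon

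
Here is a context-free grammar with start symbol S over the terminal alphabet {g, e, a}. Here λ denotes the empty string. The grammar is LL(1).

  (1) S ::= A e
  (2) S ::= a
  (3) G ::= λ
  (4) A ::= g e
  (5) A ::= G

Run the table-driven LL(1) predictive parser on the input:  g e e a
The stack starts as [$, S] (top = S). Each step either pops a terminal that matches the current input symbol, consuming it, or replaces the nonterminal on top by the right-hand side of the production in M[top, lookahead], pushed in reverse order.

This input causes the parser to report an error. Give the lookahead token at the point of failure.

     Stack    Input      Action
  1  $ S      g e e a $  expand S ::= A e
  2  $ e A    g e e a $  expand A ::= g e
  3  $ e e g  g e e a $  match g
  4  $ e e    e e a $    match e
  5  $ e      e a $      match e
  6  $        a $        error: stack empty but input remains

a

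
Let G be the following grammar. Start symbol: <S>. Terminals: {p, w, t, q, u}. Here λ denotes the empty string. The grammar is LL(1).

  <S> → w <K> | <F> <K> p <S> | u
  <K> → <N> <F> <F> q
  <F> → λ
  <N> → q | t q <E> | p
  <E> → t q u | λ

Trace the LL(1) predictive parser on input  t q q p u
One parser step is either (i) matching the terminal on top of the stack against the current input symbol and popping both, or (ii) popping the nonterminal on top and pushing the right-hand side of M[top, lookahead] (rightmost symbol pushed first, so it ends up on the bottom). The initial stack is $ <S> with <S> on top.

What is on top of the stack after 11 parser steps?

<S>

step 1: stack=$ <S>  input=t q q p u $  — expand <S> → <F> <K> p <S>
step 2: stack=$ <S> p <K> <F>  input=t q q p u $  — expand <F> → λ
step 3: stack=$ <S> p <K>  input=t q q p u $  — expand <K> → <N> <F> <F> q
step 4: stack=$ <S> p q <F> <F> <N>  input=t q q p u $  — expand <N> → t q <E>
step 5: stack=$ <S> p q <F> <F> <E> q t  input=t q q p u $  — match t
step 6: stack=$ <S> p q <F> <F> <E> q  input=q q p u $  — match q
step 7: stack=$ <S> p q <F> <F> <E>  input=q p u $  — expand <E> → λ
step 8: stack=$ <S> p q <F> <F>  input=q p u $  — expand <F> → λ
step 9: stack=$ <S> p q <F>  input=q p u $  — expand <F> → λ
step 10: stack=$ <S> p q  input=q p u $  — match q
step 11: stack=$ <S> p  input=p u $  — match p
Stack after step 11: $ <S> (top = <S>).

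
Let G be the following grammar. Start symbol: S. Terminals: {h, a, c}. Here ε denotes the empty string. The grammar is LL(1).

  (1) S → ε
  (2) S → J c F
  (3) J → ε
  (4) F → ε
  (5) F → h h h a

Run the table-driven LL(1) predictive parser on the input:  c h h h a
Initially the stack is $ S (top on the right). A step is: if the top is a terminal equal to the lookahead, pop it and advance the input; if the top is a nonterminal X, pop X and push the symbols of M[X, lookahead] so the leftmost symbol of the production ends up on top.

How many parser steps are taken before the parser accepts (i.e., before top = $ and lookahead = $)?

     Stack      Input        Action
  1  $ S        c h h h a $  expand S → J c F
  2  $ F c J    c h h h a $  expand J → ε
  3  $ F c      c h h h a $  match c
  4  $ F        h h h a $    expand F → h h h a
  5  $ a h h h  h h h a $    match h
  6  $ a h h    h h a $      match h
  7  $ a h      h a $        match h
  8  $ a        a $          match a
Accept reached after 8 steps.

8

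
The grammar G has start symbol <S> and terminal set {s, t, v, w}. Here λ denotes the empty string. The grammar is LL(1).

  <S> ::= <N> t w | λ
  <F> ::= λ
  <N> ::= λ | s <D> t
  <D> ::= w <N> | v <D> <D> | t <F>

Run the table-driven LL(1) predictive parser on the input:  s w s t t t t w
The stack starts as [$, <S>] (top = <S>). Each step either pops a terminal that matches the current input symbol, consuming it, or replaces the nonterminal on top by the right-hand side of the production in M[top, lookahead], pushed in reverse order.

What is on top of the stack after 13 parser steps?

      Stack            Input              Action
   1  $ <S>            s w s t t t t w $  expand <S> ::= <N> t w
   2  $ w t <N>        s w s t t t t w $  expand <N> ::= s <D> t
   3  $ w t t <D> s    s w s t t t t w $  match s
   4  $ w t t <D>      w s t t t t w $    expand <D> ::= w <N>
   5  $ w t t <N> w    w s t t t t w $    match w
   6  $ w t t <N>      s t t t t w $      expand <N> ::= s <D> t
   7  $ w t t t <D> s  s t t t t w $      match s
   8  $ w t t t <D>    t t t t w $        expand <D> ::= t <F>
   9  $ w t t t <F> t  t t t t w $        match t
  10  $ w t t t <F>    t t t w $          expand <F> ::= λ
  11  $ w t t t        t t t w $          match t
  12  $ w t t          t t w $            match t
  13  $ w t            t w $              match t
Stack after step 13: $ w (top = w).

w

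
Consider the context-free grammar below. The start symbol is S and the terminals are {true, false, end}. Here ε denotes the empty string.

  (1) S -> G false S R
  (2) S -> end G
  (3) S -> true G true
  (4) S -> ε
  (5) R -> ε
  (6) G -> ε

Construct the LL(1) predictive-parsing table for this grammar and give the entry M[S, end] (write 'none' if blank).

FIRST(R) = {ε}
FIRST(G) = {ε}
FIRST(S) = {ε, end, false, true}  (via G false S R)
FOLLOW(S) includes $ since S is the start symbol.
FOLLOW(S): in S->G false S R, S is followed by R with FIRST {ε}; in S->G false S R, the suffix after S is nullable (adds nothing new). Thus FOLLOW(S) = {$}.
For S -> G false S R: FIRST(G false S R) = {false}, so it goes in M[S, t] for t ∈ {false}.
For S -> end G: FIRST(end G) = {end}, so it goes in M[S, t] for t ∈ {end}.
For S -> true G true: FIRST(true G true) = {true}, so it goes in M[S, t] for t ∈ {true}.
For S -> ε: FIRST(ε) = {ε}, so it goes in M[S, t] for t ∈ {}; since ε ∈ FIRST, also for every t ∈ FOLLOW(S) = {$}.

S -> end G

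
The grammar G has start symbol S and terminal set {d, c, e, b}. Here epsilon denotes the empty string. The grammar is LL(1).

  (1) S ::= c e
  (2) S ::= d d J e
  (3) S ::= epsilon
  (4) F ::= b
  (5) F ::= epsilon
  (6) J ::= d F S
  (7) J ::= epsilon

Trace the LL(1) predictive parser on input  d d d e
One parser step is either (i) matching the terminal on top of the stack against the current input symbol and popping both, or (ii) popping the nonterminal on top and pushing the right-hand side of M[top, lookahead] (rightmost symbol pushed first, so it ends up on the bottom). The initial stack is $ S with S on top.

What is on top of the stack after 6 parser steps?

     Stack      Input      Action
  1  $ S        d d d e $  expand S ::= d d J e
  2  $ e J d d  d d d e $  match d
  3  $ e J d    d d e $    match d
  4  $ e J      d e $      expand J ::= d F S
  5  $ e S F d  d e $      match d
  6  $ e S F    e $        expand F ::= epsilon
Stack after step 6: $ e S (top = S).

S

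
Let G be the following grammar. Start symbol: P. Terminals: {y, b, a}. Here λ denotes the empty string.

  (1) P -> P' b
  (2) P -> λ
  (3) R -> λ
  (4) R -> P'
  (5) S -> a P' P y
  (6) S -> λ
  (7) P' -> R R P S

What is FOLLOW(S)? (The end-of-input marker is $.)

{a, b, y}

FIRST(S) = {λ, a}
FIRST(P) = {λ, a, b}  (via P' b)
FIRST(R) = {λ, a, b}  (via P')
FIRST(P') = {λ, a, b}  (via R R P S)
FOLLOW(P) includes $ since P is the start symbol.
FOLLOW(P): in S->a P' P y, P is followed by y with FIRST {y}; in P'->R R P S, P is followed by S with FIRST {λ, a}; in P'->R R P S, the suffix after P is nullable, so FOLLOW(P) ⊇ FOLLOW(P') = {a, b, y}. Thus FOLLOW(P) = {$, a, b, y}.
FOLLOW(R): in P'->R R P S (occurrence 1), R is followed by R P S with FIRST {λ, a, b}; in P'->R R P S (occurrence 1), the suffix after R is nullable, so FOLLOW(R) ⊇ FOLLOW(P') = {a, b, y}; in P'->R R P S (occurrence 2), R is followed by P S with FIRST {λ, a, b}; in P'->R R P S (occurrence 2), the suffix after R is nullable, so FOLLOW(R) ⊇ FOLLOW(P') = {a, b, y}. Thus FOLLOW(R) = {a, b, y}.
FOLLOW(P'): in P->P' b, P' is followed by b with FIRST {b}; in R->P', the suffix after P' is empty, so FOLLOW(P') ⊇ FOLLOW(R) = {a, b, y}; in S->a P' P y, P' is followed by P y with FIRST {a, b, y}. Thus FOLLOW(P') = {a, b, y}.
FOLLOW(S): in P'->R R P S, the suffix after S is empty, so FOLLOW(S) ⊇ FOLLOW(P') = {a, b, y}. Thus FOLLOW(S) = {a, b, y}.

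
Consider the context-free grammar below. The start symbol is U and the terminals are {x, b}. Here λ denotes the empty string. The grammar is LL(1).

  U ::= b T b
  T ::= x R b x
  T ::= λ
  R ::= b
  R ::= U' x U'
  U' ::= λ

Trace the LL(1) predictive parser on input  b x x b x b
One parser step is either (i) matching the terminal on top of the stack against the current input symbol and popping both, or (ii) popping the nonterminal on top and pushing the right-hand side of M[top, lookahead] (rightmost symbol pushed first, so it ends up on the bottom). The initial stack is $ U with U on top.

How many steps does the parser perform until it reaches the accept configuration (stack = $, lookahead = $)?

11

step 1: stack=$ U  input=b x x b x b $  — expand U ::= b T b
step 2: stack=$ b T b  input=b x x b x b $  — match b
step 3: stack=$ b T  input=x x b x b $  — expand T ::= x R b x
step 4: stack=$ b x b R x  input=x x b x b $  — match x
step 5: stack=$ b x b R  input=x b x b $  — expand R ::= U' x U'
step 6: stack=$ b x b U' x U'  input=x b x b $  — expand U' ::= λ
step 7: stack=$ b x b U' x  input=x b x b $  — match x
step 8: stack=$ b x b U'  input=b x b $  — expand U' ::= λ
step 9: stack=$ b x b  input=b x b $  — match b
step 10: stack=$ b x  input=x b $  — match x
step 11: stack=$ b  input=b $  — match b
Accept reached after 11 steps.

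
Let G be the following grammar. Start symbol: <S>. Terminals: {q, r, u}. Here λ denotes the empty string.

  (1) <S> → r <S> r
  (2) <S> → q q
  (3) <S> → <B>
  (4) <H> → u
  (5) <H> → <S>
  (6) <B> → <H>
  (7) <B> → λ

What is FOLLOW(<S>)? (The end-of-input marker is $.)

FIRST(<S>): from <S>→r <S> r we get {r}; from <S>→q q we get {q}; from <S>→<B> we get {λ, q, r, u}. So FIRST(<S>) = {λ, q, r, u}.
FIRST(<H>): from <H>→u we get {u}; from <H>→<S> we get {λ, q, r, u}. So FIRST(<H>) = {λ, q, r, u}.
FIRST(<B>): from <B>→<H> we get {λ, q, r, u}; from <B>→λ we get {λ}. So FIRST(<B>) = {λ, q, r, u}.
FOLLOW(<S>) includes $ since <S> is the start symbol.
FOLLOW(<S>): in <S>→r <S> r, <S> is followed by r with FIRST {r}; in <H>→<S>, the suffix after <S> is empty, so FOLLOW(<S>) ⊇ FOLLOW(<H>) = {$, r}. Thus FOLLOW(<S>) = {$, r}.
FOLLOW(<B>): in <S>→<B>, the suffix after <B> is empty, so FOLLOW(<B>) ⊇ FOLLOW(<S>) = {$, r}. Thus FOLLOW(<B>) = {$, r}.
FOLLOW(<H>): in <B>→<H>, the suffix after <H> is empty, so FOLLOW(<H>) ⊇ FOLLOW(<B>) = {$, r}. Thus FOLLOW(<H>) = {$, r}.

{$, r}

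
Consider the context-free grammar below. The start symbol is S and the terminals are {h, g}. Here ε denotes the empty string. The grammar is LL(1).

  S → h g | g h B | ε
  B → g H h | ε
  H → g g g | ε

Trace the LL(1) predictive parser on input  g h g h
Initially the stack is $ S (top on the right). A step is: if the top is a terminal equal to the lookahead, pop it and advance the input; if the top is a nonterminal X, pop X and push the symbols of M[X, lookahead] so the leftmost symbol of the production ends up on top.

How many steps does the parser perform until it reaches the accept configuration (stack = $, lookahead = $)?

7

     Stack    Input      Action
  1  $ S      g h g h $  expand S → g h B
  2  $ B h g  g h g h $  match g
  3  $ B h    h g h $    match h
  4  $ B      g h $      expand B → g H h
  5  $ h H g  g h $      match g
  6  $ h H    h $        expand H → ε
  7  $ h      h $        match h
Accept reached after 7 steps.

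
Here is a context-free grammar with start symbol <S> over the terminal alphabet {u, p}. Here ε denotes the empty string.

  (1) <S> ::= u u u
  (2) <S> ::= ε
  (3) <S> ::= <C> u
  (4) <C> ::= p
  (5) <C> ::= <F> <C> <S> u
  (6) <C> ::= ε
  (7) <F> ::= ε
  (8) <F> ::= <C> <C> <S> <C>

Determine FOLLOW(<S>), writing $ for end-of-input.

FIRST(<S>): from <S>::=u u u we get {u}; from <S>::=ε we get {ε}; from <S>::=<C> u we get {p, u}. So FIRST(<S>) = {ε, p, u}.
FIRST(<C>): from <C>::=p we get {p}; from <C>::=<F> <C> <S> u we get {p, u}; from <C>::=ε we get {ε}. So FIRST(<C>) = {ε, p, u}.
FIRST(<F>): from <F>::=ε we get {ε}; from <F>::=<C> <C> <S> <C> we get {ε, p, u}. So FIRST(<F>) = {ε, p, u}.
FOLLOW(<S>) includes $ since <S> is the start symbol.
FOLLOW(<F>): in <C>::=<F> <C> <S> u, <F> is followed by <C> <S> u with FIRST {p, u}. Thus FOLLOW(<F>) = {p, u}.
FOLLOW(<S>): in <C>::=<F> <C> <S> u, <S> is followed by u with FIRST {u}; in <F>::=<C> <C> <S> <C>, <S> is followed by <C> with FIRST {ε, p, u}; in <F>::=<C> <C> <S> <C>, the suffix after <S> is nullable, so FOLLOW(<S>) ⊇ FOLLOW(<F>) = {p, u}. Thus FOLLOW(<S>) = {$, p, u}.
FOLLOW(<C>): in <S>::=<C> u, <C> is followed by u with FIRST {u}; in <C>::=<F> <C> <S> u, <C> is followed by <S> u with FIRST {p, u}; in <F>::=<C> <C> <S> <C> (occurrence 1), <C> is followed by <C> <S> <C> with FIRST {ε, p, u}; in <F>::=<C> <C> <S> <C> (occurrence 1), the suffix after <C> is nullable, so FOLLOW(<C>) ⊇ FOLLOW(<F>) = {p, u}; in <F>::=<C> <C> <S> <C> (occurrence 2), <C> is followed by <S> <C> with FIRST {ε, p, u}; in <F>::=<C> <C> <S> <C> (occurrence 2), the suffix after <C> is nullable, so FOLLOW(<C>) ⊇ FOLLOW(<F>) = {p, u}; in <F>::=<C> <C> <S> <C> (occurrence 3), the suffix after <C> is empty, so FOLLOW(<C>) ⊇ FOLLOW(<F>) = {p, u}. Thus FOLLOW(<C>) = {p, u}.

{$, p, u}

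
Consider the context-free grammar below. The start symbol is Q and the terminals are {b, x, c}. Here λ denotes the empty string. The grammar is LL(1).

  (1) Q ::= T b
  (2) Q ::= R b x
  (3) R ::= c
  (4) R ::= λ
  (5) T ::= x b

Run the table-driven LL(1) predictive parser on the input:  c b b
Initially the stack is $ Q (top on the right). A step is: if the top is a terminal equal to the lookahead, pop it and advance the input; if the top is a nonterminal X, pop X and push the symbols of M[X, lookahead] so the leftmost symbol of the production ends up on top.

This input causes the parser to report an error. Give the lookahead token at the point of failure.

b

step 1: stack=$ Q  input=c b b $  — expand Q ::= R b x
step 2: stack=$ x b R  input=c b b $  — expand R ::= c
step 3: stack=$ x b c  input=c b b $  — match c
step 4: stack=$ x b  input=b b $  — match b
step 5: stack=$ x  input=b $  — error: top is terminal x but lookahead is b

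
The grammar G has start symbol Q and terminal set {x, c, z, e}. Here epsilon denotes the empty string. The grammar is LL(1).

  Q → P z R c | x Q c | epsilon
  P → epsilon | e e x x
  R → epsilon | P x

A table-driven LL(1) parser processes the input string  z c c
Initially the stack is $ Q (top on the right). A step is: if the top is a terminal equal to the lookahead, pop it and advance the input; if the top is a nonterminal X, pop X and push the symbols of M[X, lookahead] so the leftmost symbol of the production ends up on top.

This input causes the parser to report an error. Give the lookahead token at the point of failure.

c

step 1: stack=$ Q  input=z c c $  — expand Q → P z R c
step 2: stack=$ c R z P  input=z c c $  — expand P → epsilon
step 3: stack=$ c R z  input=z c c $  — match z
step 4: stack=$ c R  input=c c $  — expand R → epsilon
step 5: stack=$ c  input=c c $  — match c
step 6: stack=$  input=c $  — error: stack empty but input remains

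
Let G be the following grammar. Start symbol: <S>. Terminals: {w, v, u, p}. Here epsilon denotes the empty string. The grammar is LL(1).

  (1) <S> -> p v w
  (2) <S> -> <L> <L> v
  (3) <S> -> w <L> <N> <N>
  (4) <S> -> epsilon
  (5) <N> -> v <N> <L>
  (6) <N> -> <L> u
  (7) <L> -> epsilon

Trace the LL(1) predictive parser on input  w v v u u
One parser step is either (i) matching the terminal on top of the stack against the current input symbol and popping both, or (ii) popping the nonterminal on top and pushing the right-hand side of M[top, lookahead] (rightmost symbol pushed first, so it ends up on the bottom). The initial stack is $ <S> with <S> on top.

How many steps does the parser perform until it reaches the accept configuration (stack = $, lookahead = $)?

15

step 1: stack=$ <S>  input=w v v u u $  — expand <S> -> w <L> <N> <N>
step 2: stack=$ <N> <N> <L> w  input=w v v u u $  — match w
step 3: stack=$ <N> <N> <L>  input=v v u u $  — expand <L> -> epsilon
step 4: stack=$ <N> <N>  input=v v u u $  — expand <N> -> v <N> <L>
step 5: stack=$ <N> <L> <N> v  input=v v u u $  — match v
step 6: stack=$ <N> <L> <N>  input=v u u $  — expand <N> -> v <N> <L>
step 7: stack=$ <N> <L> <L> <N> v  input=v u u $  — match v
step 8: stack=$ <N> <L> <L> <N>  input=u u $  — expand <N> -> <L> u
step 9: stack=$ <N> <L> <L> u <L>  input=u u $  — expand <L> -> epsilon
step 10: stack=$ <N> <L> <L> u  input=u u $  — match u
step 11: stack=$ <N> <L> <L>  input=u $  — expand <L> -> epsilon
step 12: stack=$ <N> <L>  input=u $  — expand <L> -> epsilon
step 13: stack=$ <N>  input=u $  — expand <N> -> <L> u
step 14: stack=$ u <L>  input=u $  — expand <L> -> epsilon
step 15: stack=$ u  input=u $  — match u
Accept reached after 15 steps.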